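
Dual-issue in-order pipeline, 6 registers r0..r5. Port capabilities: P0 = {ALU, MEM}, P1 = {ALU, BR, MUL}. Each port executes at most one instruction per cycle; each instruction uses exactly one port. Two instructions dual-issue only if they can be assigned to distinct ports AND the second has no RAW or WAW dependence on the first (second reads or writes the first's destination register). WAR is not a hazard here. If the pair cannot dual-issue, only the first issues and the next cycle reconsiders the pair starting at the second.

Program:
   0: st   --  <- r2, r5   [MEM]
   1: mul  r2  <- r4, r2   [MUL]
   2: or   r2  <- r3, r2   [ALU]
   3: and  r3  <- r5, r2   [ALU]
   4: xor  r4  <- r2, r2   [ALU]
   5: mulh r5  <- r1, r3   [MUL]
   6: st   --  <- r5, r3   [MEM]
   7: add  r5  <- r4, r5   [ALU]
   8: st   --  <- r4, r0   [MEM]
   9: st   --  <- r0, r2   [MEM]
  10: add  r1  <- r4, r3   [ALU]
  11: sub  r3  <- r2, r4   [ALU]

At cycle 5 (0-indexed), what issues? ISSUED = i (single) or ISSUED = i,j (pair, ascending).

#0 head=0: st.MEM mul.MUL i0+i1 2-wide
#1 head=2: or.ALU i2 RAW r2
#2 head=3: and.ALU xor.ALU i3+i4 2-wide
#3 head=5: mulh.MUL i5 RAW r5
#4 head=6: st.MEM add.ALU i6+i7 2-wide
#5 head=8: st.MEM i8 no-port MEM/MEM
#6 head=9: st.MEM add.ALU i9+i10 2-wide
#7 head=11: sub.ALU i11 tail

ISSUED = 8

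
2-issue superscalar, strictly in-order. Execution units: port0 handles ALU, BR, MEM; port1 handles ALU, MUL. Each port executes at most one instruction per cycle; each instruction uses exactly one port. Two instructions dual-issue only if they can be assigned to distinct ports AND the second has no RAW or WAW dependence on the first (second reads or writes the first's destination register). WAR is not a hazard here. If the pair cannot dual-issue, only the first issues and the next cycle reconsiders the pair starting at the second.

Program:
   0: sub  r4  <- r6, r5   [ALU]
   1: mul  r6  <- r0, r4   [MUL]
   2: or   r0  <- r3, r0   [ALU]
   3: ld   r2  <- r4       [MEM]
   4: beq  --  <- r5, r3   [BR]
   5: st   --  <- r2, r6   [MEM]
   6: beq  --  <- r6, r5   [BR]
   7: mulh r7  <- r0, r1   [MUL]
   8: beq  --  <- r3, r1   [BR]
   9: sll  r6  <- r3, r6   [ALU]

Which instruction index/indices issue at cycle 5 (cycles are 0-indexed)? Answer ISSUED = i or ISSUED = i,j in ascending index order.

ISSUED = 6,7

#0 head=0: sub.ALU i0 RAW r4
#1 head=1: mul.MUL+or.ALU i1,i2 2-wide
#2 head=3: ld.MEM i3 no-port MEM/BR
#3 head=4: beq.BR i4 no-port BR/MEM
#4 head=5: st.MEM i5 no-port MEM/BR
#5 head=6: beq.BR+mulh.MUL i6,i7 2-wide
#6 head=8: beq.BR+sll.ALU i8,i9 2-wide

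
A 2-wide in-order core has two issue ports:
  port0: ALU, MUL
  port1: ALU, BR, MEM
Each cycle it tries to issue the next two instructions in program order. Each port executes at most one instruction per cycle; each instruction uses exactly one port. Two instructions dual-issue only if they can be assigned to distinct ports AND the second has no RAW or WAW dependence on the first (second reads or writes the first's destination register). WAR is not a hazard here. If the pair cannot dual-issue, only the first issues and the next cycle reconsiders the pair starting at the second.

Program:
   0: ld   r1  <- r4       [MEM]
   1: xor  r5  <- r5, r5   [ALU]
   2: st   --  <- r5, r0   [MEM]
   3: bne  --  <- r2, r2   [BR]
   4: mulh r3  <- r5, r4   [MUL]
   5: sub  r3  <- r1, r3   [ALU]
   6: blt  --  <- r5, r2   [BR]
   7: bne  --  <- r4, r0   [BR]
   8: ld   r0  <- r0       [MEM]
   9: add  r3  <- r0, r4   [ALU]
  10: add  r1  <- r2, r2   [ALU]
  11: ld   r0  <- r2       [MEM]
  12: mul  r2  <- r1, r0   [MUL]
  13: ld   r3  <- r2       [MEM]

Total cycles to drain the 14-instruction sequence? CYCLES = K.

CYCLES = 10

[0] i0+i1  ld.MEM/xor.ALU  -- 2-wide
[1] i2  st.MEM  -- no-port MEM/BR
[2] i3+i4  bne.BR/mulh.MUL  -- 2-wide
[3] i5+i6  sub.ALU/blt.BR  -- 2-wide
[4] i7  bne.BR  -- no-port BR/MEM
[5] i8  ld.MEM  -- RAW r0
[6] i9+i10  add.ALU/add.ALU  -- 2-wide
[7] i11  ld.MEM  -- RAW r0
[8] i12  mul.MUL  -- RAW r2
[9] i13  ld.MEM  -- tail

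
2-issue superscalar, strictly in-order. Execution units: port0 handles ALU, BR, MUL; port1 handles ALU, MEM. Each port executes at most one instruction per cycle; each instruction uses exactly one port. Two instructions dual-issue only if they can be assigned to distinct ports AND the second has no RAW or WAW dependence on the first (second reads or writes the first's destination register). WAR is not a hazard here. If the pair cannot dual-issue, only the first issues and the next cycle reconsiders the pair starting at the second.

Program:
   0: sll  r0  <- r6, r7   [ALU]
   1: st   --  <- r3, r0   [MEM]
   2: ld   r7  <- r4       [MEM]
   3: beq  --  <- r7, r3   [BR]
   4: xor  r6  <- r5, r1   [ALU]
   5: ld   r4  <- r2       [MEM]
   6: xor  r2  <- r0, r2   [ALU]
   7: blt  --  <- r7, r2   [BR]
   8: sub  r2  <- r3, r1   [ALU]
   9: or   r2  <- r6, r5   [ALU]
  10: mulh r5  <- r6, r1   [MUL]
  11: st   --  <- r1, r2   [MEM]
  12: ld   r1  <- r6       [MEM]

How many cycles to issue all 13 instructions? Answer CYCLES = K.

CYCLES = 9

0. sll @i0  | RAW r0
1. st @i1  | no-port MEM/MEM
2. ld @i2  | RAW r7
3. beq;xor @i3,i4  | pair
4. ld;xor @i5,i6  | pair
5. blt;sub @i7,i8  | pair
6. or;mulh @i9,i10  | pair
7. st @i11  | no-port MEM/MEM
8. ld @i12  | tail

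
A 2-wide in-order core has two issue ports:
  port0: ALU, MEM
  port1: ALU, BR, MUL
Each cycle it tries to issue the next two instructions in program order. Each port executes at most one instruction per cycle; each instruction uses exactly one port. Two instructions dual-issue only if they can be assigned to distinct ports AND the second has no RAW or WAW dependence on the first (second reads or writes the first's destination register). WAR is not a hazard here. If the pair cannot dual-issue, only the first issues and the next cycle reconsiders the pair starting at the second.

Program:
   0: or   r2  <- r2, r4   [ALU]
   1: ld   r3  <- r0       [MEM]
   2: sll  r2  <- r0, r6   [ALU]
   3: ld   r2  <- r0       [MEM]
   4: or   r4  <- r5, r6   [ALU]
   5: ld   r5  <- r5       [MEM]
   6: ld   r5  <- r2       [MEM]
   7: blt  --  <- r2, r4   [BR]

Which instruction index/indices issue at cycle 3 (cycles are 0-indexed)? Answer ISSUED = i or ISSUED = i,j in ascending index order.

0. or.ALU/ld.MEM @i0,i1  | 2-wide
1. sll.ALU @i2  | WAW r2
2. ld.MEM/or.ALU @i3,i4  | 2-wide
3. ld.MEM @i5  | no-port MEM/MEM
4. ld.MEM/blt.BR @i6,i7  | 2-wide

ISSUED = 5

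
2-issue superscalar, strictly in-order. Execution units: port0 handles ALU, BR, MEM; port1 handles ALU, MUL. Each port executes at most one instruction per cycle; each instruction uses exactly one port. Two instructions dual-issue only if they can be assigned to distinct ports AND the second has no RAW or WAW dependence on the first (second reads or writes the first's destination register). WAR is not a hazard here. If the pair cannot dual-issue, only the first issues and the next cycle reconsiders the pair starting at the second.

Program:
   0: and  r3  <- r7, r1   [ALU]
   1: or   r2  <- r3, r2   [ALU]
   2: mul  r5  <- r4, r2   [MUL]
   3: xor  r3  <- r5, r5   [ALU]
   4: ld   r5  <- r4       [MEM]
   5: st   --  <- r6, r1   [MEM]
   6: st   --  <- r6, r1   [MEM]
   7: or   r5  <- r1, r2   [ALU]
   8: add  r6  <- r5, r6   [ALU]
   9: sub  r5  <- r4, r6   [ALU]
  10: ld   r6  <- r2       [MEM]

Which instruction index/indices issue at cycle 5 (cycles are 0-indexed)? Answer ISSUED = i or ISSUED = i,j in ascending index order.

  cy0 -> i0 (and.ALU) RAW r3
  cy1 -> i1 (or.ALU) RAW r2
  cy2 -> i2 (mul.MUL) RAW r5
  cy3 -> i3/i4 (xor.ALU+ld.MEM) pair
  cy4 -> i5 (st.MEM) no-port MEM/MEM
  cy5 -> i6/i7 (st.MEM+or.ALU) pair
  cy6 -> i8 (add.ALU) RAW r6
  cy7 -> i9/i10 (sub.ALU+ld.MEM) pair

ISSUED = 6,7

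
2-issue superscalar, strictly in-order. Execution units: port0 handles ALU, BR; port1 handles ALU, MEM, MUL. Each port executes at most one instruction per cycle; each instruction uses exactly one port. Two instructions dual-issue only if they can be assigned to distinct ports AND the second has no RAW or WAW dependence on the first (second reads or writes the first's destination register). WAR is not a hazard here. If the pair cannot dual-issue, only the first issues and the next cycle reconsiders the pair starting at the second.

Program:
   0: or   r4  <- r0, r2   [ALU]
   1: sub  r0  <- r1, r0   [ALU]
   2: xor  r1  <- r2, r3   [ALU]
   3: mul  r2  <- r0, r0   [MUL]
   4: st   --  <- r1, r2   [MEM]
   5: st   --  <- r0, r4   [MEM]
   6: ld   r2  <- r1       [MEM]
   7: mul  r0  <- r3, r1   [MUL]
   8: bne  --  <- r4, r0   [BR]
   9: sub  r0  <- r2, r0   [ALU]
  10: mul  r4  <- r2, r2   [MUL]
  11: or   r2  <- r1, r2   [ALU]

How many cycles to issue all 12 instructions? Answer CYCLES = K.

c0: i0+i1 or sub  pair
c1: i2+i3 xor mul  pair
c2: i4 st  no-port MEM/MEM
c3: i5 st  no-port MEM/MEM
c4: i6 ld  no-port MEM/MUL
c5: i7 mul  RAW r0
c6: i8+i9 bne sub  pair
c7: i10+i11 mul or  pair

CYCLES = 8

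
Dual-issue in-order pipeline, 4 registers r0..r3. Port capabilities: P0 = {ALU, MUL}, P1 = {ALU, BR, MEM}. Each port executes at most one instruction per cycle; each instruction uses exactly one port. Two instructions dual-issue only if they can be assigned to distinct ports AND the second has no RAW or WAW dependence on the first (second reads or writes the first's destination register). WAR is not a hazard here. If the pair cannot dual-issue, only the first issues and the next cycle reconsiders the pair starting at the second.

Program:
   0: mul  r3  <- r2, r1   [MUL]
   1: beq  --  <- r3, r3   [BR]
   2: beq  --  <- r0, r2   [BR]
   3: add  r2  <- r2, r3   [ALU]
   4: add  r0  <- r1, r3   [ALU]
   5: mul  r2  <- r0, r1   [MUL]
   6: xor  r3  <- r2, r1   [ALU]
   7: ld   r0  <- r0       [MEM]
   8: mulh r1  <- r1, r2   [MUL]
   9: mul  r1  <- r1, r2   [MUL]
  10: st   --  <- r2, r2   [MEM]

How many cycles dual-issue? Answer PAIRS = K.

[0] i0  mul  -- RAW r3
[1] i1  beq  -- no-port BR/BR
[2] i2/i3  beq add  -- pair
[3] i4  add  -- RAW r0
[4] i5  mul  -- RAW r2
[5] i6/i7  xor ld  -- pair
[6] i8  mulh  -- no-port MUL/MUL
[7] i9/i10  mul st  -- pair

PAIRS = 3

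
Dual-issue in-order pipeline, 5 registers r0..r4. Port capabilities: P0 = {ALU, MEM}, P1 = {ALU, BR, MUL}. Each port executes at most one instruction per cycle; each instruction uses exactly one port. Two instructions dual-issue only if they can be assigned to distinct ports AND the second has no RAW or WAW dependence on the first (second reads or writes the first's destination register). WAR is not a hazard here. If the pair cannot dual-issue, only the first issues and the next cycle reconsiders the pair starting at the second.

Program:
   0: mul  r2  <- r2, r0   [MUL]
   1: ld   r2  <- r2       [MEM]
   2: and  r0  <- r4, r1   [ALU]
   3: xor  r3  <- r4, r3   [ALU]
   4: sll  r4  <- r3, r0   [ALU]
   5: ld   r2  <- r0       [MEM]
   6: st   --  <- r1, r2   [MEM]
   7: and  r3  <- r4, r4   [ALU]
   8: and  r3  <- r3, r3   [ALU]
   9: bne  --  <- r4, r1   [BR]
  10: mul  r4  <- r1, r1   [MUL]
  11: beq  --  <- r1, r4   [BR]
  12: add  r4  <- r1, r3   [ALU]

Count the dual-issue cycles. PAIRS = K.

#0 head=0: mul.MUL i0 RAW+WAW r2
#1 head=1: ld.MEM+and.ALU i1,i2 dual
#2 head=3: xor.ALU i3 RAW r3
#3 head=4: sll.ALU+ld.MEM i4,i5 dual
#4 head=6: st.MEM+and.ALU i6,i7 dual
#5 head=8: and.ALU+bne.BR i8,i9 dual
#6 head=10: mul.MUL i10 no-port MUL/BR
#7 head=11: beq.BR+add.ALU i11,i12 dual

PAIRS = 5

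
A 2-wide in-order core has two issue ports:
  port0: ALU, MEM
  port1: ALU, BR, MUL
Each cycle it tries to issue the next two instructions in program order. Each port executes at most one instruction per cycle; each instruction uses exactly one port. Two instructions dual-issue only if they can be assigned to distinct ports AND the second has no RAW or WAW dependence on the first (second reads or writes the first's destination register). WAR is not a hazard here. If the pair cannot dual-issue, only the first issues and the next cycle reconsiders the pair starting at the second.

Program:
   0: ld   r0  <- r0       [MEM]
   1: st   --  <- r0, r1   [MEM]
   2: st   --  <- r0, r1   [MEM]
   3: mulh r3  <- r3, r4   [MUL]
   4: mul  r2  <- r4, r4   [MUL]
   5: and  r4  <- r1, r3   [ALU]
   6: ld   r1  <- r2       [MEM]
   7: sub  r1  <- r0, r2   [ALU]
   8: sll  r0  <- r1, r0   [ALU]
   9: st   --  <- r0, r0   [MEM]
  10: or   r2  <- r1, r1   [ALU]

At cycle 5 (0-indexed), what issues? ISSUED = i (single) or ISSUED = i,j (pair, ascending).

ISSUED = 7

  cy0 -> i0 (ld.MEM) no-port MEM/MEM
  cy1 -> i1 (st.MEM) no-port MEM/MEM
  cy2 -> i2&i3 (st.MEM mulh.MUL) dual
  cy3 -> i4&i5 (mul.MUL and.ALU) dual
  cy4 -> i6 (ld.MEM) WAW r1
  cy5 -> i7 (sub.ALU) RAW r1
  cy6 -> i8 (sll.ALU) RAW r0
  cy7 -> i9&i10 (st.MEM or.ALU) dual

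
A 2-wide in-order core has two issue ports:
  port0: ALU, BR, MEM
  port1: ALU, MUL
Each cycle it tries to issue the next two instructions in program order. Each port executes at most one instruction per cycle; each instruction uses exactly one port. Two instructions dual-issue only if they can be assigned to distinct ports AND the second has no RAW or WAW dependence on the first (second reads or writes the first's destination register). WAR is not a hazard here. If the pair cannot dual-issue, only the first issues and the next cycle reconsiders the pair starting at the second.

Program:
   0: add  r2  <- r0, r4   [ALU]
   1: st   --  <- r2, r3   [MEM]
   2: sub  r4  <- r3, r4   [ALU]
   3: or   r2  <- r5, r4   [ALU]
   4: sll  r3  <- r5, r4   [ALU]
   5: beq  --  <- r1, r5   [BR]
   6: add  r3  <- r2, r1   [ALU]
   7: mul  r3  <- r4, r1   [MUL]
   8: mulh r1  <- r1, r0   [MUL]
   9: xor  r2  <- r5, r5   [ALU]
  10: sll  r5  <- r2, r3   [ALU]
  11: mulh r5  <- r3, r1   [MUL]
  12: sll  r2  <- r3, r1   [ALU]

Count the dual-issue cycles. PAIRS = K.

PAIRS = 5

0. add.ALU @i0  | RAW r2
1. st.MEM/sub.ALU @i1/i2  | pair
2. or.ALU/sll.ALU @i3/i4  | pair
3. beq.BR/add.ALU @i5/i6  | pair
4. mul.MUL @i7  | no-port MUL/MUL
5. mulh.MUL/xor.ALU @i8/i9  | pair
6. sll.ALU @i10  | WAW r5
7. mulh.MUL/sll.ALU @i11/i12  | pair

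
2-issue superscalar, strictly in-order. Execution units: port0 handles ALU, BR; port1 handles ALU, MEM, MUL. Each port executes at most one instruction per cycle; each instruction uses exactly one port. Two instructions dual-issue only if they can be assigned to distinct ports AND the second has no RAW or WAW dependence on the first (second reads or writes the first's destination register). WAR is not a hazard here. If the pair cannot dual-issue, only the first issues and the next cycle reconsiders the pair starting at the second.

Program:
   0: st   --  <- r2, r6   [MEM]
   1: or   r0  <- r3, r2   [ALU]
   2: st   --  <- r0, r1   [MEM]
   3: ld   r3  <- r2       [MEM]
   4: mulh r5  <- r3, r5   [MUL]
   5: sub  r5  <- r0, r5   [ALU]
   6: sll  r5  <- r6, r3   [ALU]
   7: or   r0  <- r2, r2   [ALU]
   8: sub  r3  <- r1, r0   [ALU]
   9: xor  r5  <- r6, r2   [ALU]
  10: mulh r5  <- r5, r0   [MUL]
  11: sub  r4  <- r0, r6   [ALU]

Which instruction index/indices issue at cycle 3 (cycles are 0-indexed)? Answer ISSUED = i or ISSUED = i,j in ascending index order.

  cy0 -> i0/i1 (st/or) 2-wide
  cy1 -> i2 (st) no-port MEM/MEM
  cy2 -> i3 (ld) no-port MEM/MUL
  cy3 -> i4 (mulh) RAW+WAW r5
  cy4 -> i5 (sub) WAW r5
  cy5 -> i6/i7 (sll/or) 2-wide
  cy6 -> i8/i9 (sub/xor) 2-wide
  cy7 -> i10/i11 (mulh/sub) 2-wide

ISSUED = 4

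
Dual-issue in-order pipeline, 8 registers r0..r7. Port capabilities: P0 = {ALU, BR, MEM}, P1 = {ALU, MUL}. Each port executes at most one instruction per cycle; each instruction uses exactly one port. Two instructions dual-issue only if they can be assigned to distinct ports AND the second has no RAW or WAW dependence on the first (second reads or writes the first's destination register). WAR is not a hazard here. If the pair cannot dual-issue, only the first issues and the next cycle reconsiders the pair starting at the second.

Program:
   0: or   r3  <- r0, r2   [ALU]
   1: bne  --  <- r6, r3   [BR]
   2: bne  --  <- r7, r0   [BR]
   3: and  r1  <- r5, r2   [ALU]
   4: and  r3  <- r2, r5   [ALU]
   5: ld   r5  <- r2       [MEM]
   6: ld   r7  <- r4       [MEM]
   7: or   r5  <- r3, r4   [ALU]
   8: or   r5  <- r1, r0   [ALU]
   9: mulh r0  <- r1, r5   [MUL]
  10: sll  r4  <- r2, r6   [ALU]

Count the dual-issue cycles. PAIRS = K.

PAIRS = 4

[0] i0  or  -- RAW r3
[1] i1  bne  -- no-port BR/BR
[2] i2,i3  bne and  -- 2-wide
[3] i4,i5  and ld  -- 2-wide
[4] i6,i7  ld or  -- 2-wide
[5] i8  or  -- RAW r5
[6] i9,i10  mulh sll  -- 2-wide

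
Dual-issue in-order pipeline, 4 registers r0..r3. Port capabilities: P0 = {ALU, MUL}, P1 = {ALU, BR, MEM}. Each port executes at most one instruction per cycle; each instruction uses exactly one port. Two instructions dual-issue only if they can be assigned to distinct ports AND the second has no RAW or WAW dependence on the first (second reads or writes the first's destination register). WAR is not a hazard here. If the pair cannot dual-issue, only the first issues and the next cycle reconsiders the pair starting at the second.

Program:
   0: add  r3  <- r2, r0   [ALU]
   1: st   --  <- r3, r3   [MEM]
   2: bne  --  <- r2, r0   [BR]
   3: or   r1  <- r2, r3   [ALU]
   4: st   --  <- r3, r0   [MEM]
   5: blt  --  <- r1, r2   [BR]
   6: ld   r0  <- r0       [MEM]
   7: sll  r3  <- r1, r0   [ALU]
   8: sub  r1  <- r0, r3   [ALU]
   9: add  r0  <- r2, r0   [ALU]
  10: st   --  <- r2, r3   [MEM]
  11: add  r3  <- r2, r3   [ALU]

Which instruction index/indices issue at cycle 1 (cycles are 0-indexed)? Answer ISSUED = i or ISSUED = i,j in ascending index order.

0. add.ALU @i0  | RAW r3
1. st.MEM @i1  | no-port MEM/BR
2. bne.BR;or.ALU @i2,i3  | 2-wide
3. st.MEM @i4  | no-port MEM/BR
4. blt.BR @i5  | no-port BR/MEM
5. ld.MEM @i6  | RAW r0
6. sll.ALU @i7  | RAW r3
7. sub.ALU;add.ALU @i8,i9  | 2-wide
8. st.MEM;add.ALU @i10,i11  | 2-wide

ISSUED = 1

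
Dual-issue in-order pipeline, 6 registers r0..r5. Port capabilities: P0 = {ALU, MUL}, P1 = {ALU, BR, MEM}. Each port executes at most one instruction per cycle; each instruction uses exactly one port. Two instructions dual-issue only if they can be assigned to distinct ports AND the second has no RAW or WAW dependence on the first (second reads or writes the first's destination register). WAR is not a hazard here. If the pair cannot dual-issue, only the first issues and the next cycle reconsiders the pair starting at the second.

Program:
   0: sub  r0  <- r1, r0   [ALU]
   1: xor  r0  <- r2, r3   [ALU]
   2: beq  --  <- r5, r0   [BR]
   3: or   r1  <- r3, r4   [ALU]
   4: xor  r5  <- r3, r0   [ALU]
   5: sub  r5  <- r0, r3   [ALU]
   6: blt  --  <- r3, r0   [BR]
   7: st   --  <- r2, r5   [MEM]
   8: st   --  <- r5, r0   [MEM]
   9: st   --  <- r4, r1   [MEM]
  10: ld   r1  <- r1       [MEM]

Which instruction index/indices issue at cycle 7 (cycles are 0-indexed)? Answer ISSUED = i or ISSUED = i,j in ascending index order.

ISSUED = 9

  cy0 -> i0 (sub.ALU) WAW r0
  cy1 -> i1 (xor.ALU) RAW r0
  cy2 -> i2+i3 (beq.BR+or.ALU) 2-wide
  cy3 -> i4 (xor.ALU) WAW r5
  cy4 -> i5+i6 (sub.ALU+blt.BR) 2-wide
  cy5 -> i7 (st.MEM) no-port MEM/MEM
  cy6 -> i8 (st.MEM) no-port MEM/MEM
  cy7 -> i9 (st.MEM) no-port MEM/MEM
  cy8 -> i10 (ld.MEM) tail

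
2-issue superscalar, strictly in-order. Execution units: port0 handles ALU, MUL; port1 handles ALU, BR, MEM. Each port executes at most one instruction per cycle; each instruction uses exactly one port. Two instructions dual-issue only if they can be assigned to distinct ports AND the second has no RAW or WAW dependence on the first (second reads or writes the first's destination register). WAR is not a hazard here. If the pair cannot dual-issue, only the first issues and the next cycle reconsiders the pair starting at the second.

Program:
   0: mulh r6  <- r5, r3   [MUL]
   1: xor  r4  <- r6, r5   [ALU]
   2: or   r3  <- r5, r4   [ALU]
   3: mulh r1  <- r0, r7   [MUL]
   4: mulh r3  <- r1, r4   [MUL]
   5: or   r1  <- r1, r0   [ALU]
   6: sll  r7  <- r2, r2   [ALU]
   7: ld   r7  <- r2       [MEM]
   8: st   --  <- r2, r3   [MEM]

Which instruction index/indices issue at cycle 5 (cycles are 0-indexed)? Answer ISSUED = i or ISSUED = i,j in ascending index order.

t=0 i0:mulh ; RAW r6
t=1 i1:xor ; RAW r4
t=2 i2+i3:or;mulh ; pair
t=3 i4+i5:mulh;or ; pair
t=4 i6:sll ; WAW r7
t=5 i7:ld ; no-port MEM/MEM
t=6 i8:st ; tail

ISSUED = 7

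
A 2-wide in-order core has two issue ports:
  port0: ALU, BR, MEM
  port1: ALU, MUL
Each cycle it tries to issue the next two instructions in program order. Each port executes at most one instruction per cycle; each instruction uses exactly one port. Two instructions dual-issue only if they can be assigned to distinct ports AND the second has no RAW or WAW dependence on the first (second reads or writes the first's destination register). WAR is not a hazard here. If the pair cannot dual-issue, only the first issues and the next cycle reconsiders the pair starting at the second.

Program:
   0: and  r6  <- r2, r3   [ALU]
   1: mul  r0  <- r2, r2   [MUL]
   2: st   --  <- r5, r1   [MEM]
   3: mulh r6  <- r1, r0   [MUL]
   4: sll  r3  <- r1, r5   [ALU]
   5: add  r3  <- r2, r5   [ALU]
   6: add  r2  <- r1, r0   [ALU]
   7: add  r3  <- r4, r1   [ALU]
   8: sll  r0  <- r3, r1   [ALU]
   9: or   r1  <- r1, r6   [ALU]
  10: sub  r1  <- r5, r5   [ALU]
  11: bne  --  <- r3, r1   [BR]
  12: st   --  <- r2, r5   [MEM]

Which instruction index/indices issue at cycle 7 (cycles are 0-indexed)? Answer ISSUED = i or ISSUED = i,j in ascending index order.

ISSUED = 11

t=0 i0+i1:and mul ; 2-wide
t=1 i2+i3:st mulh ; 2-wide
t=2 i4:sll ; WAW r3
t=3 i5+i6:add add ; 2-wide
t=4 i7:add ; RAW r3
t=5 i8+i9:sll or ; 2-wide
t=6 i10:sub ; RAW r1
t=7 i11:bne ; no-port BR/MEM
t=8 i12:st ; tail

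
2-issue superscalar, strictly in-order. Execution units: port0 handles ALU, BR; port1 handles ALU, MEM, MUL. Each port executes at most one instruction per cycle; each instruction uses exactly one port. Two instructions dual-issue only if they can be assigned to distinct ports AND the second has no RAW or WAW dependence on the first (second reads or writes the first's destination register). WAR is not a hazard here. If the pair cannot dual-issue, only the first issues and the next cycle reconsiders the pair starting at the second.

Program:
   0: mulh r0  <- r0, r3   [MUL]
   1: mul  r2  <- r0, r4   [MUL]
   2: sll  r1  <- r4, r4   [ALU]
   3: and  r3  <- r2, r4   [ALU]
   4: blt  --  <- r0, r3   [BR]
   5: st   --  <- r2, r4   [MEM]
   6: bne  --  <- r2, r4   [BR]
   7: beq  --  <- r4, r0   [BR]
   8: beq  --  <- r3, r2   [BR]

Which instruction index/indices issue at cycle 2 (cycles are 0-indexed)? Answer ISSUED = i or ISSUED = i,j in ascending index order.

[0] i0  mulh  -- no-port MUL/MUL
[1] i1/i2  mul+sll  -- 2-wide
[2] i3  and  -- RAW r3
[3] i4/i5  blt+st  -- 2-wide
[4] i6  bne  -- no-port BR/BR
[5] i7  beq  -- no-port BR/BR
[6] i8  beq  -- tail

ISSUED = 3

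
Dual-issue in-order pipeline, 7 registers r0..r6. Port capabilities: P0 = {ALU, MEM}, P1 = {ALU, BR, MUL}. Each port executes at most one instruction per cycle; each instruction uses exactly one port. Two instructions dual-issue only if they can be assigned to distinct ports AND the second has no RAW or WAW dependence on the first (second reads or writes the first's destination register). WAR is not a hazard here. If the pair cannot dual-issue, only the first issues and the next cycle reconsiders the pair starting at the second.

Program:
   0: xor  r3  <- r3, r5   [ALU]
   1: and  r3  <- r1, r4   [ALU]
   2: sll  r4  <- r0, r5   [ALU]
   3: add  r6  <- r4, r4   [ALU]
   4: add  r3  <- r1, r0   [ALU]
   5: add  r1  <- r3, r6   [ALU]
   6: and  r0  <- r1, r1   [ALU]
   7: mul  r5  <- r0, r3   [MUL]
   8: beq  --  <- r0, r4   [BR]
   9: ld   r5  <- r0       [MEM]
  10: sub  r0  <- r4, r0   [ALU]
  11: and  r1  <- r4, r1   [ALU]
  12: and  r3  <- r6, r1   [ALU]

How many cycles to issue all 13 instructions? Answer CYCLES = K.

CYCLES = 9

0. xor @i0  | WAW r3
1. and+sll @i1/i2  | dual
2. add+add @i3/i4  | dual
3. add @i5  | RAW r1
4. and @i6  | RAW r0
5. mul @i7  | no-port MUL/BR
6. beq+ld @i8/i9  | dual
7. sub+and @i10/i11  | dual
8. and @i12  | tail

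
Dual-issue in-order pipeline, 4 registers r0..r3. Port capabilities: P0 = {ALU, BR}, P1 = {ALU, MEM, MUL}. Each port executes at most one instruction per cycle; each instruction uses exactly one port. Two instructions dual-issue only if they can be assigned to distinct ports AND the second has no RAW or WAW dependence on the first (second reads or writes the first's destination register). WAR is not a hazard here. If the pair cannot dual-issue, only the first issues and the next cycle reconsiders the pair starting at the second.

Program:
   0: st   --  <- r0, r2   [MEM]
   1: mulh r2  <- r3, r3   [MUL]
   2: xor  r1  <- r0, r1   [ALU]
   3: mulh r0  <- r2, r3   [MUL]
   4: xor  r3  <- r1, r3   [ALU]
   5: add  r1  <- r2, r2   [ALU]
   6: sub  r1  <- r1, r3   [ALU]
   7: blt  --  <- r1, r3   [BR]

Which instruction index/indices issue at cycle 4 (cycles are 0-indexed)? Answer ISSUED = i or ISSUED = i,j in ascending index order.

0. st @i0  | no-port MEM/MUL
1. mulh xor @i1,i2  | pair
2. mulh xor @i3,i4  | pair
3. add @i5  | RAW+WAW r1
4. sub @i6  | RAW r1
5. blt @i7  | tail

ISSUED = 6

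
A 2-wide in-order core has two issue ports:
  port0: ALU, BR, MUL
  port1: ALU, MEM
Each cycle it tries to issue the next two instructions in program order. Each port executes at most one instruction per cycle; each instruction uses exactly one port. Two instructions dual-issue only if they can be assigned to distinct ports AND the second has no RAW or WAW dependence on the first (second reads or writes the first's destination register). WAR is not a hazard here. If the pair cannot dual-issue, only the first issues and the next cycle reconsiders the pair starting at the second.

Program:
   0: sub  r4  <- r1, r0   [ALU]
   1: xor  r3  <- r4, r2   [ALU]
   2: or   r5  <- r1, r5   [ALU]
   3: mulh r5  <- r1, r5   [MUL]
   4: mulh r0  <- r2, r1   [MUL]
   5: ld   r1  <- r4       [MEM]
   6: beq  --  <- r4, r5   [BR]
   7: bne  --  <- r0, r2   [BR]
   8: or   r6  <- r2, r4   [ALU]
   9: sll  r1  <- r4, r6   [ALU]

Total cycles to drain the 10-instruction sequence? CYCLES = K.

CYCLES = 7

[0] i0  sub.ALU  -- RAW r4
[1] i1,i2  xor.ALU;or.ALU  -- 2-wide
[2] i3  mulh.MUL  -- no-port MUL/MUL
[3] i4,i5  mulh.MUL;ld.MEM  -- 2-wide
[4] i6  beq.BR  -- no-port BR/BR
[5] i7,i8  bne.BR;or.ALU  -- 2-wide
[6] i9  sll.ALU  -- tail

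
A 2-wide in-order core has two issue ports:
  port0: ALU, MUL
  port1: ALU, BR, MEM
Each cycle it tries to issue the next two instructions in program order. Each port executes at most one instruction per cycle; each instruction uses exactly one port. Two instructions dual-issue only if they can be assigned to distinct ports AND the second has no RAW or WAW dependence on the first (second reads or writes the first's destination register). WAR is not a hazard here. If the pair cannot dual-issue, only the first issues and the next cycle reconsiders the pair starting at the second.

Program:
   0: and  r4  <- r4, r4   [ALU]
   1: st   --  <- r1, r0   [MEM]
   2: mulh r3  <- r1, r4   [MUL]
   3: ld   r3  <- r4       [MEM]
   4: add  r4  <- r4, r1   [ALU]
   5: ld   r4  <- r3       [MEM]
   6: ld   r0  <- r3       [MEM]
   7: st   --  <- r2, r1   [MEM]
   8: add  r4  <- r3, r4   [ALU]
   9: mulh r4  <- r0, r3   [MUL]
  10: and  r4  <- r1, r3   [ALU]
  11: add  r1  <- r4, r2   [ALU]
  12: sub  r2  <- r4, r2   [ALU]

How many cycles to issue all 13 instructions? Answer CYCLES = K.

0. and st @i0+i1  | dual
1. mulh @i2  | WAW r3
2. ld add @i3+i4  | dual
3. ld @i5  | no-port MEM/MEM
4. ld @i6  | no-port MEM/MEM
5. st add @i7+i8  | dual
6. mulh @i9  | WAW r4
7. and @i10  | RAW r4
8. add sub @i11+i12  | dual

CYCLES = 9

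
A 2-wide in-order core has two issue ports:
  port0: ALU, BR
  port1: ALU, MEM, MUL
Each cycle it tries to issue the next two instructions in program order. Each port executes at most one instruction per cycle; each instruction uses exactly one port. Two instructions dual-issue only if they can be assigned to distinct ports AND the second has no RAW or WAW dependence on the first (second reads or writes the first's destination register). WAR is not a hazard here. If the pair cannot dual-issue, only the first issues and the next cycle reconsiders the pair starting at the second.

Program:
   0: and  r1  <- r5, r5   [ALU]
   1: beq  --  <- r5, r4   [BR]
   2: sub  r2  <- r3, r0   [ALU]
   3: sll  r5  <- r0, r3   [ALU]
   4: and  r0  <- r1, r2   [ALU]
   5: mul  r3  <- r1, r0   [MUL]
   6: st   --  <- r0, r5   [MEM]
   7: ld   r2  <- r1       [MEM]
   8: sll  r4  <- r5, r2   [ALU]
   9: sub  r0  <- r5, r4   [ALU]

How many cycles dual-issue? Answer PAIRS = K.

PAIRS = 2

#0 head=0: and+beq i0/i1 dual
#1 head=2: sub+sll i2/i3 dual
#2 head=4: and i4 RAW r0
#3 head=5: mul i5 no-port MUL/MEM
#4 head=6: st i6 no-port MEM/MEM
#5 head=7: ld i7 RAW r2
#6 head=8: sll i8 RAW r4
#7 head=9: sub i9 tail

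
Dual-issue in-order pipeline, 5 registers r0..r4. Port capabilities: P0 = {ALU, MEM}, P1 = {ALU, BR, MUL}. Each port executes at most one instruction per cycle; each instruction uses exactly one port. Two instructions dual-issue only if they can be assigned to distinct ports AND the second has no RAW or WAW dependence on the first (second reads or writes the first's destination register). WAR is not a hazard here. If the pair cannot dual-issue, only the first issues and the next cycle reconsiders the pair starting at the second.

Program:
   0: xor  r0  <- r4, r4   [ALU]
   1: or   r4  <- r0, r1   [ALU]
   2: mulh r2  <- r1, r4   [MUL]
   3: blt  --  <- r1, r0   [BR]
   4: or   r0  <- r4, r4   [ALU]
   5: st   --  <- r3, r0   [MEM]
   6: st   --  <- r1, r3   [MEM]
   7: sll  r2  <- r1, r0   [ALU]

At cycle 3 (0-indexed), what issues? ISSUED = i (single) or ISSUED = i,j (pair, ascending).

ISSUED = 3,4

[0] i0  xor.ALU  -- RAW r0
[1] i1  or.ALU  -- RAW r4
[2] i2  mulh.MUL  -- no-port MUL/BR
[3] i3+i4  blt.BR or.ALU  -- pair
[4] i5  st.MEM  -- no-port MEM/MEM
[5] i6+i7  st.MEM sll.ALU  -- pair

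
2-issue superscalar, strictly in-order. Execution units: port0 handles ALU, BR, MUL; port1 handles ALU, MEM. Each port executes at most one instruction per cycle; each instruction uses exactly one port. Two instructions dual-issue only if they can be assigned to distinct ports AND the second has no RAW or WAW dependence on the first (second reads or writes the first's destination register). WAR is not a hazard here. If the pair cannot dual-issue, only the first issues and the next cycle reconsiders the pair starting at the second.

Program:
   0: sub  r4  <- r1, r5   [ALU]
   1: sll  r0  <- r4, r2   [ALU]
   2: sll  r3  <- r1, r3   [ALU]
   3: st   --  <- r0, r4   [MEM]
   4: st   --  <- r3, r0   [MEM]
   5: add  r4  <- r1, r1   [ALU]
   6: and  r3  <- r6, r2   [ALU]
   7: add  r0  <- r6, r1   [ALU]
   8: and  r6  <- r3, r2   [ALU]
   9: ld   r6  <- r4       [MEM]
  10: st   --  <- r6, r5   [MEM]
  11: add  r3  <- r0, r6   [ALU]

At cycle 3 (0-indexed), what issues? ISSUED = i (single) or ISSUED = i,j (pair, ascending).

ISSUED = 4,5

t=0 i0:sub ; RAW r4
t=1 i1,i2:sll+sll ; dual
t=2 i3:st ; no-port MEM/MEM
t=3 i4,i5:st+add ; dual
t=4 i6,i7:and+add ; dual
t=5 i8:and ; WAW r6
t=6 i9:ld ; no-port MEM/MEM
t=7 i10,i11:st+add ; dual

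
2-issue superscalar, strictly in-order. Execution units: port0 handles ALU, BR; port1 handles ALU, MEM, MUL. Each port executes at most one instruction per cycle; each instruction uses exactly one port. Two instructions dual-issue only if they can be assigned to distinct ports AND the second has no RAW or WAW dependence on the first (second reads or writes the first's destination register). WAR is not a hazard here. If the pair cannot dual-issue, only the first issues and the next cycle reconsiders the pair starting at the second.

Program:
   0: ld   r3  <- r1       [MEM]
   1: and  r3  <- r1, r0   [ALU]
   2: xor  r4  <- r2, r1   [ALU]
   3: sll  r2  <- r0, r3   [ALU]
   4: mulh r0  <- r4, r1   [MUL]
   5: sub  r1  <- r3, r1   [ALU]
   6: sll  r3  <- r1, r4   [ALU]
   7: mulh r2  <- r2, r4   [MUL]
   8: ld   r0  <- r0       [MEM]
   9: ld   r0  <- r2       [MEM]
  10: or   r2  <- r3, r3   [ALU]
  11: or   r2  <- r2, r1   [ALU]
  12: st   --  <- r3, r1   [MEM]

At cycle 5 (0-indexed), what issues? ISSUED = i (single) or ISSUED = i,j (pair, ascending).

ISSUED = 8

0. ld @i0  | WAW r3
1. and+xor @i1/i2  | dual
2. sll+mulh @i3/i4  | dual
3. sub @i5  | RAW r1
4. sll+mulh @i6/i7  | dual
5. ld @i8  | no-port MEM/MEM
6. ld+or @i9/i10  | dual
7. or+st @i11/i12  | dual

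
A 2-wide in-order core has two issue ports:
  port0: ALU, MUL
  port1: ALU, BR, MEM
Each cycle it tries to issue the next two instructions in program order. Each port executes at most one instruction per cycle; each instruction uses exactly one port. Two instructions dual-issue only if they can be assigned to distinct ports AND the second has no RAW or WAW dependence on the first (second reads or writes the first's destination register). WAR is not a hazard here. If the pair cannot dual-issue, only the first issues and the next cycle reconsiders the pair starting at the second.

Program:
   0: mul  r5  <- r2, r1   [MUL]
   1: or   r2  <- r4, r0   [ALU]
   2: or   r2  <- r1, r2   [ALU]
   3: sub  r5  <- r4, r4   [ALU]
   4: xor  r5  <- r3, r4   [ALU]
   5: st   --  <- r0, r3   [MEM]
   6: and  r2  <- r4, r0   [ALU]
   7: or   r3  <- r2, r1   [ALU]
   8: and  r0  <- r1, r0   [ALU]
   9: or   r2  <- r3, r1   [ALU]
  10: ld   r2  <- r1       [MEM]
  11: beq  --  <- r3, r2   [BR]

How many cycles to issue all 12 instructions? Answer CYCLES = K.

CYCLES = 8

[0] i0/i1  mul+or  -- 2-wide
[1] i2/i3  or+sub  -- 2-wide
[2] i4/i5  xor+st  -- 2-wide
[3] i6  and  -- RAW r2
[4] i7/i8  or+and  -- 2-wide
[5] i9  or  -- WAW r2
[6] i10  ld  -- no-port MEM/BR
[7] i11  beq  -- tail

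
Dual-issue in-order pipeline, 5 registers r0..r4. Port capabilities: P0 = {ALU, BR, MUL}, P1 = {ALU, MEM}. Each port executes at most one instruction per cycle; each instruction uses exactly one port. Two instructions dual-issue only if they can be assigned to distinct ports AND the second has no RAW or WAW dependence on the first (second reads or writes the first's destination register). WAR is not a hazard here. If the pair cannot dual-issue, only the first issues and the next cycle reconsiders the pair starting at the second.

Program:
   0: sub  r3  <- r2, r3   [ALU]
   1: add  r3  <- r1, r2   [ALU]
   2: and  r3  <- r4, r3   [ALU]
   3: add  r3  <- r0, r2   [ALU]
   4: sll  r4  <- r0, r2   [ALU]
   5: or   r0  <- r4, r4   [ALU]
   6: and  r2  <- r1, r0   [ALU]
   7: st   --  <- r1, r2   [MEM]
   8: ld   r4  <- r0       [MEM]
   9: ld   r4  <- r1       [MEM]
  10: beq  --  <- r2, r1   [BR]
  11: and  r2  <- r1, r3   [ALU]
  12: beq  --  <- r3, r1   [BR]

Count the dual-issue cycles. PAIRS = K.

c0: i0 sub  WAW r3
c1: i1 add  RAW+WAW r3
c2: i2 and  WAW r3
c3: i3,i4 add+sll  dual
c4: i5 or  RAW r0
c5: i6 and  RAW r2
c6: i7 st  no-port MEM/MEM
c7: i8 ld  no-port MEM/MEM
c8: i9,i10 ld+beq  dual
c9: i11,i12 and+beq  dual

PAIRS = 3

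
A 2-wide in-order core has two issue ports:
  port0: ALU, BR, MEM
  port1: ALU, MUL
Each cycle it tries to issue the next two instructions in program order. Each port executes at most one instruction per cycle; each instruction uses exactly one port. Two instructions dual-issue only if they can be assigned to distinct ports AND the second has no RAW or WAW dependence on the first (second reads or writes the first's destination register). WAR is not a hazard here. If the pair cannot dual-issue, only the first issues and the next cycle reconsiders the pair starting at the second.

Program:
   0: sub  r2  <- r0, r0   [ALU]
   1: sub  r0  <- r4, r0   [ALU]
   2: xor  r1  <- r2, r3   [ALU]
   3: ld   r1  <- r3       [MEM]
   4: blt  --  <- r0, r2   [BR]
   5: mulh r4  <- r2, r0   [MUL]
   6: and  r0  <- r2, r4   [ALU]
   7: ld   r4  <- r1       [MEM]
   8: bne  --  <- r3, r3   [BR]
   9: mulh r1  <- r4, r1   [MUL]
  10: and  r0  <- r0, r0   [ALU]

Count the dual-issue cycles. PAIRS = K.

t=0 i0+i1:sub sub ; 2-wide
t=1 i2:xor ; WAW r1
t=2 i3:ld ; no-port MEM/BR
t=3 i4+i5:blt mulh ; 2-wide
t=4 i6+i7:and ld ; 2-wide
t=5 i8+i9:bne mulh ; 2-wide
t=6 i10:and ; tail

PAIRS = 4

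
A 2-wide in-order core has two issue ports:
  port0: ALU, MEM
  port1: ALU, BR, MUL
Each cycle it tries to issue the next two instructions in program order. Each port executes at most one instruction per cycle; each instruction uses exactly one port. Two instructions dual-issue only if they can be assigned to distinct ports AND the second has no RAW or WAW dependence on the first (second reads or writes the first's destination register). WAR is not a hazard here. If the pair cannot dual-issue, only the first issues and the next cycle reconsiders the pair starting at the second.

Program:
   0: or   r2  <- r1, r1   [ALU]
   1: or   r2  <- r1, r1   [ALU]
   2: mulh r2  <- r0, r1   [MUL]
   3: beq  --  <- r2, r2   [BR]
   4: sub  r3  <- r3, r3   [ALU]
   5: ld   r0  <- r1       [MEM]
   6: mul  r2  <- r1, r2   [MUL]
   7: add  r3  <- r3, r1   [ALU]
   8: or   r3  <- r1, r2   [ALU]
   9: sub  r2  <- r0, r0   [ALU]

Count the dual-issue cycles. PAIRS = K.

PAIRS = 3

[0] i0  or.ALU  -- WAW r2
[1] i1  or.ALU  -- WAW r2
[2] i2  mulh.MUL  -- no-port MUL/BR
[3] i3&i4  beq.BR;sub.ALU  -- dual
[4] i5&i6  ld.MEM;mul.MUL  -- dual
[5] i7  add.ALU  -- WAW r3
[6] i8&i9  or.ALU;sub.ALU  -- dual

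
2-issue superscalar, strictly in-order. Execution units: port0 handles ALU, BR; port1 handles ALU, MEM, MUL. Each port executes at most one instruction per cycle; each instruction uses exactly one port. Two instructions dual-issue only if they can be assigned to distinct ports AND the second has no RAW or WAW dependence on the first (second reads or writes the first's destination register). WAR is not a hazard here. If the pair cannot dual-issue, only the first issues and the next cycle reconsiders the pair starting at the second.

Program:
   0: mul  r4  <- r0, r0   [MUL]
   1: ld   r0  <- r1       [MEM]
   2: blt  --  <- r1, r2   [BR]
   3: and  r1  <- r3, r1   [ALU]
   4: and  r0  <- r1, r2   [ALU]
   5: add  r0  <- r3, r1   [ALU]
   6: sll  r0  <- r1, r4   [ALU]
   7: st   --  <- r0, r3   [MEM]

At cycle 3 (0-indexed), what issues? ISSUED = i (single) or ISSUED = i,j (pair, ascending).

[0] i0  mul.MUL  -- no-port MUL/MEM
[1] i1+i2  ld.MEM+blt.BR  -- 2-wide
[2] i3  and.ALU  -- RAW r1
[3] i4  and.ALU  -- WAW r0
[4] i5  add.ALU  -- WAW r0
[5] i6  sll.ALU  -- RAW r0
[6] i7  st.MEM  -- tail

ISSUED = 4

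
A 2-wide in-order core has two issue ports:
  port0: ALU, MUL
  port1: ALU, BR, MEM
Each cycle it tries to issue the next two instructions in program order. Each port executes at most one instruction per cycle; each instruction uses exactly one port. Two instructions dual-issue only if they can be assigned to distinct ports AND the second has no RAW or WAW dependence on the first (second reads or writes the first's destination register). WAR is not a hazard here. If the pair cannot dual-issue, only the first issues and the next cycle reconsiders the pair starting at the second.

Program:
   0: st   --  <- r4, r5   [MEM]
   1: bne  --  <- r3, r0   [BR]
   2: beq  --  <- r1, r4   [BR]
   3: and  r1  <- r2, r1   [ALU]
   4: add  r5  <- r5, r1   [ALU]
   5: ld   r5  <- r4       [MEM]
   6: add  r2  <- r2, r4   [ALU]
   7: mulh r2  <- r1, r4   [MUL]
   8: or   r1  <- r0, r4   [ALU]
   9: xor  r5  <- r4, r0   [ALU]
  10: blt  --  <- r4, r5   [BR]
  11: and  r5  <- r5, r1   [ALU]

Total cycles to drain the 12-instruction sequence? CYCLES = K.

CYCLES = 8

c0: i0 st.MEM  no-port MEM/BR
c1: i1 bne.BR  no-port BR/BR
c2: i2,i3 beq.BR/and.ALU  dual
c3: i4 add.ALU  WAW r5
c4: i5,i6 ld.MEM/add.ALU  dual
c5: i7,i8 mulh.MUL/or.ALU  dual
c6: i9 xor.ALU  RAW r5
c7: i10,i11 blt.BR/and.ALU  dual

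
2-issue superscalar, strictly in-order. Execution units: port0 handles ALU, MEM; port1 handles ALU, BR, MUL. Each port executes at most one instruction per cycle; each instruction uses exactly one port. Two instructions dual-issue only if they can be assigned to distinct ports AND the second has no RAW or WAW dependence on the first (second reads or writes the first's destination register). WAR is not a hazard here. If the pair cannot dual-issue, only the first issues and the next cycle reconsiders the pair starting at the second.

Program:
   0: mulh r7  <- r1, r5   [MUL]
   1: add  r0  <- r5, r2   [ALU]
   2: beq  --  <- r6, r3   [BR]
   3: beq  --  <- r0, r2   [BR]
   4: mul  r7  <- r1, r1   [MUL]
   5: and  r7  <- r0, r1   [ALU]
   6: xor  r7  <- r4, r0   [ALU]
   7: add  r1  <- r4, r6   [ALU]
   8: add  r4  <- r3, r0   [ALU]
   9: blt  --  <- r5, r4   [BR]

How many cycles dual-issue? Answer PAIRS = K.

  cy0 -> i0&i1 (mulh.MUL+add.ALU) dual
  cy1 -> i2 (beq.BR) no-port BR/BR
  cy2 -> i3 (beq.BR) no-port BR/MUL
  cy3 -> i4 (mul.MUL) WAW r7
  cy4 -> i5 (and.ALU) WAW r7
  cy5 -> i6&i7 (xor.ALU+add.ALU) dual
  cy6 -> i8 (add.ALU) RAW r4
  cy7 -> i9 (blt.BR) tail

PAIRS = 2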